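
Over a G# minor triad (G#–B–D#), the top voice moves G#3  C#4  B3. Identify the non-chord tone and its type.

The harmony at that moment is G# minor triad (G#, B, D#); C#4 is not a chord tone.
It is approached by leap up from G#3 and left by step down to B3.
Leap in, step out — an appoggiatura.

C#4 is an appoggiatura.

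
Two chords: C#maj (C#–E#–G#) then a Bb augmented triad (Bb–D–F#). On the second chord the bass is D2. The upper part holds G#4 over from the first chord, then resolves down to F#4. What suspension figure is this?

4–3 suspension.

At the second chord the bass is D2. The suspended G#4 lies a fourth above the bass; after resolving down by step to F#4, the interval above the bass becomes a third.
Suspension figures are named by those two intervals: 4–3.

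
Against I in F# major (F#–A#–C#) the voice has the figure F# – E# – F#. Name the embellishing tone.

E# is a neighbor tone.

The harmony at that moment is F# major triad (F#, A#, C#); E# is not a chord tone.
It is approached by step down from F# and left by step up to F#.
Step away and step back to the same note — a neighbor tone (lower neighbor).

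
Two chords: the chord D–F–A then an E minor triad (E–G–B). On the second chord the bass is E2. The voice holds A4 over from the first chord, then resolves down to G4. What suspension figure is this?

At the second chord the bass is E2. The suspended A4 lies a fourth above the bass; after resolving down by step to G4, the interval above the bass becomes a third.
Suspension figures are named by those two intervals: 4–3.

4–3 suspension.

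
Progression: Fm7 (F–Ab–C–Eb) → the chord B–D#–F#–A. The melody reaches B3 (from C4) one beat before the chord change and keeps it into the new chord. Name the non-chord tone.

B3 is an anticipation.

The harmony at that moment is F minor seventh chord (F, Ab, C, Eb); B3 is not a chord tone.
It is approached by step down from C4 and then sustained as the same pitch into the next harmony.
Arriving early and becoming a chord tone when the harmony changes — an anticipation.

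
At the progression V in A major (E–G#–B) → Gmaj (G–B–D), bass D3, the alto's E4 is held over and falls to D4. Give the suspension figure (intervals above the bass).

At the second chord the bass is D3. The suspended E4 lies a ninth above the bass; after resolving down by step to D4, the interval above the bass becomes an octave.
Suspension figures are named by those two intervals: 9–8.

9–8 suspension.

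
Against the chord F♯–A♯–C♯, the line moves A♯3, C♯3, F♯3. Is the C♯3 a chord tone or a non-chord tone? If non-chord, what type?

F# major triad contains F♯, A♯, C♯; C♯ is the fifth, so it is a chord tone.

Chord tone (the fifth of F# major triad).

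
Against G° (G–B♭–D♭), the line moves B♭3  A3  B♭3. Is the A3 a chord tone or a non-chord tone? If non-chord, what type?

The harmony at that moment is G diminished triad (G, B♭, D♭); A3 is not a chord tone.
It is approached by step down from B♭3 and left by step up to B♭3.
Step away and step back to the same note — a neighbor tone (lower neighbor).

Non-chord tone — a neighbor tone.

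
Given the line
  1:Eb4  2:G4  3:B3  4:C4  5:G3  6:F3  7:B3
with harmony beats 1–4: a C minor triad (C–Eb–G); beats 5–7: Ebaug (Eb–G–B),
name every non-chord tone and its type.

The harmony at that moment is C minor triad (C, Eb, G); B3 is not a chord tone.
It is approached by leap down from G4 and left by step up to C4.
Leap in, step out — an appoggiatura.
The harmony at that moment is Eb augmented triad (Eb, G, B); F3 is not a chord tone.
It is approached by step down from G3 and left by leap up to B3.
Step in, leap out — an escape tone.

B3 (beat 3) — appoggiatura; F3 (beat 6) — escape tone.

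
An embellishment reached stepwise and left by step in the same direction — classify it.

Approach: by step. Departure: by step, continuing in the same direction.
Stepwise on both sides with no change of direction means the note fills in the space between two different chord tones — a passing tone. (Had it turned back to its starting note it would be a neighbor tone instead.)

Passing tone.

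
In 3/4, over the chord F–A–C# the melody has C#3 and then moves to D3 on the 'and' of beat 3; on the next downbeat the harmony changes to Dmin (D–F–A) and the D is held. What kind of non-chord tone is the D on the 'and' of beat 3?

Anticipation.

The harmony at that moment is F augmented triad (F, A, C#); D3 is not a chord tone.
It is approached by step up from C#3 and then sustained as the same pitch into the next harmony.
Arriving early and becoming a chord tone when the harmony changes — an anticipation.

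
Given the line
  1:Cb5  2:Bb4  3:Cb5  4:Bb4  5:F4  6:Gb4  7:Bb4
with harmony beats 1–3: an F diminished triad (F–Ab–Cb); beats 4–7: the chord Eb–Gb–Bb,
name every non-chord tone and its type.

The harmony at that moment is F diminished triad (F, Ab, Cb); Bb4 is not a chord tone.
It is approached by step down from Cb5 and left by step up to Cb5.
Step away and step back to the same note — a neighbor tone (lower neighbor).
The harmony at that moment is Eb minor triad (Eb, Gb, Bb); F4 is not a chord tone.
It is approached by leap down from Bb4 and left by step up to Gb4.
Leap in, step out — an appoggiatura.

Bb4 (beat 2) — neighbor tone; F4 (beat 5) — appoggiatura.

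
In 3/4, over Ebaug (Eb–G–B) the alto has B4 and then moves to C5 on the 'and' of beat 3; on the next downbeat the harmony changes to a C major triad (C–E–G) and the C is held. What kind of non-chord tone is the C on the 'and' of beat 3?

Anticipation.

The harmony at that moment is Eb augmented triad (Eb, G, B); C5 is not a chord tone.
It is approached by step up from B4 and then sustained as the same pitch into the next harmony.
Arriving early and becoming a chord tone when the harmony changes — an anticipation.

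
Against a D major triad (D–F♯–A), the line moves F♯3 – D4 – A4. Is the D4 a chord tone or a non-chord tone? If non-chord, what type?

Chord tone (the root of D major triad).

D major triad contains D, F♯, A; D is the root, so it is a chord tone.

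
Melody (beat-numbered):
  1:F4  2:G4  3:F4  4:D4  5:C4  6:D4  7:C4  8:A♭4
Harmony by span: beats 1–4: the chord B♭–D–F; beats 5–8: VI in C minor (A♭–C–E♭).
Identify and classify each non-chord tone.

G4 (beat 2) — neighbor tone; D4 (beat 6) — neighbor tone.

The harmony at that moment is B♭ major triad (B♭, D, F); G4 is not a chord tone.
It is approached by step up from F4 and left by step down to F4.
Step away and step back to the same note — a neighbor tone (upper neighbor).
The harmony at that moment is A♭ major triad (A♭, C, E♭); D4 is not a chord tone.
It is approached by step up from C4 and left by step down to C4.
Step away and step back to the same note — a neighbor tone (upper neighbor).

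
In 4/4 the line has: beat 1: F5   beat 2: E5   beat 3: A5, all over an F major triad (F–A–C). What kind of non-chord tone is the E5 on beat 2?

Escape tone.

The harmony at that moment is F major triad (F, A, C); E5 is not a chord tone.
It is approached by step down from F5 and left by leap up to A5.
Step in, leap out, on a weak beat — an escape tone.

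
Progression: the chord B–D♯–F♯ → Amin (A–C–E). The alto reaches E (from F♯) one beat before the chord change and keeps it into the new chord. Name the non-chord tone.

The harmony at that moment is B major triad (B, D♯, F♯); E is not a chord tone.
It is approached by step down from F♯ and then sustained as the same pitch into the next harmony.
Arriving early and becoming a chord tone when the harmony changes — an anticipation.

E is an anticipation.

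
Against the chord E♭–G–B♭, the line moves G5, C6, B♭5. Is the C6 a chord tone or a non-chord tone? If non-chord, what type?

The harmony at that moment is E♭ major triad (E♭, G, B♭); C6 is not a chord tone.
It is approached by leap up from G5 and left by step down to B♭5.
Leap in, step out — an appoggiatura.

Non-chord tone — an appoggiatura.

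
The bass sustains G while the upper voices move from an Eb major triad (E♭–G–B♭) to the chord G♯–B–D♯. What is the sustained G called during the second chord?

Pedal tone (pedal point).

The harmony at that moment is G♯ minor triad (G♯, B, D♯); G is not a chord tone.
It is held over (the same pitch as the preceding G) and then sustained as the same pitch into the next harmony.
Sustained through a change of harmony — a pedal tone.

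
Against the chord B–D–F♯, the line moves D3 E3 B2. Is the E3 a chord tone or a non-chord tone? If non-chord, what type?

The harmony at that moment is B minor triad (B, D, F♯); E3 is not a chord tone.
It is approached by step up from D3 and left by leap down to B2.
Step in, leap out — an escape tone.

Non-chord tone — an escape tone.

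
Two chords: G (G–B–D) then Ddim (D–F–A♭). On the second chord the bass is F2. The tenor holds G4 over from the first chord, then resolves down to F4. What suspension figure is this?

9–8 suspension.

At the second chord the bass is F2. The suspended G4 lies a ninth above the bass; after resolving down by step to F4, the interval above the bass becomes an octave.
Suspension figures are named by those two intervals: 9–8.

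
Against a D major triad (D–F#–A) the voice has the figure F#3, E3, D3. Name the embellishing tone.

E3 is a passing tone.

The harmony at that moment is D major triad (D, F#, A); E3 is not a chord tone.
It is approached by step down from F#3 and left by step down to D3.
Step in, step out in the same direction — a passing tone.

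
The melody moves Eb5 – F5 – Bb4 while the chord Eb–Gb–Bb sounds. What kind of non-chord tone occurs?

F5 is an escape tone.

The harmony at that moment is Eb minor triad (Eb, Gb, Bb); F5 is not a chord tone.
It is approached by step up from Eb5 and left by leap down to Bb4.
Step in, leap out — an escape tone.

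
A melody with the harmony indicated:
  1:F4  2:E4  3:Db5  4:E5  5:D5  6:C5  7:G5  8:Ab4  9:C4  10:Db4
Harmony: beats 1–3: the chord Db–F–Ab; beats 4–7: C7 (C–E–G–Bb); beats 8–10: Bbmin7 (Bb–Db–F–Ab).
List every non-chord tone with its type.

The harmony at that moment is Db major triad (Db, F, Ab); E4 is not a chord tone.
It is approached by step down from F4 and left by leap up to Db5.
Step in, leap out — an escape tone.
The harmony at that moment is C dominant seventh chord (C, E, G, Bb); D5 is not a chord tone.
It is approached by step down from E5 and left by step down to C5.
Step in, step out in the same direction — a passing tone.
The harmony at that moment is Bb minor seventh chord (Bb, Db, F, Ab); C4 is not a chord tone.
It is approached by leap down from Ab4 and left by step up to Db4.
Leap in, step out — an appoggiatura.

E4 (beat 2) — escape tone; D5 (beat 5) — passing tone; C4 (beat 9) — appoggiatura.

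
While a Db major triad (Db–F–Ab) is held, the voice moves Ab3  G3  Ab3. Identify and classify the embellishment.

G3 is a neighbor tone.

The harmony at that moment is Db major triad (Db, F, Ab); G3 is not a chord tone.
It is approached by step down from Ab3 and left by step up to Ab3.
Step away and step back to the same note — a neighbor tone (lower neighbor).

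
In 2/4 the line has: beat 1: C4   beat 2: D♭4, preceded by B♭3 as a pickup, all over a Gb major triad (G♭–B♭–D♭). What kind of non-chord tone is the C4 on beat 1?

The harmony at that moment is G♭ major triad (G♭, B♭, D♭); C4 is not a chord tone.
It is approached by step up from B♭3 and left by step up to D♭4.
Step in, step out in the same direction — a passing tone.

Passing tone.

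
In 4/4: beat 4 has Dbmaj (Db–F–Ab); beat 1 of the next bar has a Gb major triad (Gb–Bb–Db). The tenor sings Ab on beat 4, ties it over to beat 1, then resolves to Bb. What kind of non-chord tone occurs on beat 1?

The harmony at that moment is Gb major triad (Gb, Bb, Db); Ab is not a chord tone.
It is held over (the same pitch as the preceding Ab) and left by step up to Bb.
Held over from the previous chord and resolving up by step — a retardation.

Retardation.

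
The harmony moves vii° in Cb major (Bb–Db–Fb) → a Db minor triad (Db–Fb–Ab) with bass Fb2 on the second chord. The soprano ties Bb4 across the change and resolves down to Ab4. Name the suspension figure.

4–3 suspension.

At the second chord the bass is Fb2. The suspended Bb4 lies a fourth above the bass; after resolving down by step to Ab4, the interval above the bass becomes a third.
Suspension figures are named by those two intervals: 4–3.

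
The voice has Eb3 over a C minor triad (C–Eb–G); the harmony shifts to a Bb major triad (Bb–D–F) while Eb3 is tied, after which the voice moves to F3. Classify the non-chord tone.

The harmony at that moment is Bb major triad (Bb, D, F); Eb3 is not a chord tone.
It is held over (the same pitch as the preceding Eb3) and left by step up to F3.
Held over from the previous chord and resolving up by step — a retardation.

Eb3 is a retardation.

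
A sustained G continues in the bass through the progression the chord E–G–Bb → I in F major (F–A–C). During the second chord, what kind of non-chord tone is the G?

Pedal tone (pedal point).

The harmony at that moment is F major triad (F, A, C); G is not a chord tone.
It is held over (the same pitch as the preceding G) and then sustained as the same pitch into the next harmony.
Sustained through a change of harmony — a pedal tone.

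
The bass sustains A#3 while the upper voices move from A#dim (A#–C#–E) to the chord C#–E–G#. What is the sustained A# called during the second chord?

The harmony at that moment is C# minor triad (C#, E, G#); A#3 is not a chord tone.
It is held over (the same pitch as the preceding A#3) and then sustained as the same pitch into the next harmony.
Sustained through a change of harmony — a pedal tone.

Pedal tone (pedal point).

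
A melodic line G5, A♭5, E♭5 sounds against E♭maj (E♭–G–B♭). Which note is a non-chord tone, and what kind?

The harmony at that moment is E♭ major triad (E♭, G, B♭); A♭5 is not a chord tone.
It is approached by step up from G5 and left by leap down to E♭5.
Step in, leap out — an escape tone.

A♭5 is an escape tone.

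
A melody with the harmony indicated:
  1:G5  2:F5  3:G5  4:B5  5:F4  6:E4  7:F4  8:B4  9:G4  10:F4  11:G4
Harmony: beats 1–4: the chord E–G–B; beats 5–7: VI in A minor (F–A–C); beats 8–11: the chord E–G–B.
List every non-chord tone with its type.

F5 (beat 2) — neighbor tone; E4 (beat 6) — neighbor tone; F4 (beat 10) — neighbor tone.

The harmony at that moment is E minor triad (E, G, B); F5 is not a chord tone.
It is approached by step down from G5 and left by step up to G5.
Step away and step back to the same note — a neighbor tone (lower neighbor).
The harmony at that moment is F major triad (F, A, C); E4 is not a chord tone.
It is approached by step down from F4 and left by step up to F4.
Step away and step back to the same note — a neighbor tone (lower neighbor).
The harmony at that moment is E minor triad (E, G, B); F4 is not a chord tone.
It is approached by step down from G4 and left by step up to G4.
Step away and step back to the same note — a neighbor tone (lower neighbor).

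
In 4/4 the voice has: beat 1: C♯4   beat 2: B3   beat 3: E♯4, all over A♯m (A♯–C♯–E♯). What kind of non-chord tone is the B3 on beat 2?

The harmony at that moment is A♯ minor triad (A♯, C♯, E♯); B3 is not a chord tone.
It is approached by step down from C♯4 and left by leap up to E♯4.
Step in, leap out, on a weak beat — an escape tone.

Escape tone.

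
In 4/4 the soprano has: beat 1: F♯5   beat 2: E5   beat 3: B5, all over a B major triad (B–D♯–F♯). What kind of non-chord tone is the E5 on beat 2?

Escape tone.

The harmony at that moment is B major triad (B, D♯, F♯); E5 is not a chord tone.
It is approached by step down from F♯5 and left by leap up to B5.
Step in, leap out, on a weak beat — an escape tone.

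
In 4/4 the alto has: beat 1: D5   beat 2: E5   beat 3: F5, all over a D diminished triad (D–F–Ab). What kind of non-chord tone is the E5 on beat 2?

The harmony at that moment is D diminished triad (D, F, Ab); E5 is not a chord tone.
It is approached by step up from D5 and left by step up to F5.
Step in, step out in the same direction — a passing tone.

Passing tone.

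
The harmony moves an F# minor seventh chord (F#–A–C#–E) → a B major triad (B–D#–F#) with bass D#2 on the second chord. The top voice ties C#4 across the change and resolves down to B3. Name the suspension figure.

At the second chord the bass is D#2. The suspended C#4 lies a seventh above the bass; after resolving down by step to B3, the interval above the bass becomes a sixth.
Suspension figures are named by those two intervals: 7–6.

7–6 suspension.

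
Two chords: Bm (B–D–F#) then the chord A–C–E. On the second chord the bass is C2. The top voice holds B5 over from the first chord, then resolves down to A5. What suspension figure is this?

At the second chord the bass is C2. The suspended B5 lies a seventh above the bass; after resolving down by step to A5, the interval above the bass becomes a sixth.
Suspension figures are named by those two intervals: 7–6.

7–6 suspension.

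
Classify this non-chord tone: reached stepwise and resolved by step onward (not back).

Approach: by step. Departure: by step, continuing in the same direction.
Stepwise on both sides with no change of direction means the note fills in the space between two different chord tones — a passing tone. (Had it turned back to its starting note it would be a neighbor tone instead.)

Passing tone.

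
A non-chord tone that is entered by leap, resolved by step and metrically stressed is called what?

Appoggiatura.

Approach: by leap. Departure: by step. Metric position: strong.
Leap in, step out, in a metrically strong position — an appoggiatura. (It is the mirror image of the escape tone, which steps in and leaps out from a weak position.)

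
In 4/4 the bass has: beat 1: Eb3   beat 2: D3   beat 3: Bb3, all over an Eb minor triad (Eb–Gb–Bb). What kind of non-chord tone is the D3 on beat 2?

The harmony at that moment is Eb minor triad (Eb, Gb, Bb); D3 is not a chord tone.
It is approached by step down from Eb3 and left by leap up to Bb3.
Step in, leap out, on a weak beat — an escape tone.

Escape tone.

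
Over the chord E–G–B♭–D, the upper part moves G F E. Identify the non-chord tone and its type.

The harmony at that moment is E half-diminished seventh chord (E, G, B♭, D); F is not a chord tone.
It is approached by step down from G and left by step down to E.
Step in, step out in the same direction — a passing tone.

F is a passing tone.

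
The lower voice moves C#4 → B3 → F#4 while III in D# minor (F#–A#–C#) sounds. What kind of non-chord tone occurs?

B3 is an escape tone.

The harmony at that moment is F# major triad (F#, A#, C#); B3 is not a chord tone.
It is approached by step down from C#4 and left by leap up to F#4.
Step in, leap out — an escape tone.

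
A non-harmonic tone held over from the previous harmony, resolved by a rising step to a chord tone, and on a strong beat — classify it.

Retardation.

Approach: by preparation — the pitch is first a chord tone, then held (tied or repeated) while the harmony changes under it. Departure: up by step. Metric position: strong.
A prepared dissonance that resolves upward by step — a retardation. (The same figure resolving downward would be a suspension.)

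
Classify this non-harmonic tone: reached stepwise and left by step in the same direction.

Passing tone.

Approach: by step. Departure: by step, continuing in the same direction.
Stepwise on both sides with no change of direction means the note fills in the space between two different chord tones — a passing tone. (Had it turned back to its starting note it would be a neighbor tone instead.)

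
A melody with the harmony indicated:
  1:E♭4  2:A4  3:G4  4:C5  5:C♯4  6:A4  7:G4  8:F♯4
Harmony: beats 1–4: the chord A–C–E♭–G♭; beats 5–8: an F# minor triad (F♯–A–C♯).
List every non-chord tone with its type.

G4 (beat 3) — escape tone; G4 (beat 7) — passing tone.

The harmony at that moment is A diminished seventh chord (A, C, E♭, G♭); G4 is not a chord tone.
It is approached by step down from A4 and left by leap up to C5.
Step in, leap out — an escape tone.
The harmony at that moment is F♯ minor triad (F♯, A, C♯); G4 is not a chord tone.
It is approached by step down from A4 and left by step down to F♯4.
Step in, step out in the same direction — a passing tone.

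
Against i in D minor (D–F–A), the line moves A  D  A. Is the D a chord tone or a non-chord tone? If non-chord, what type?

D minor triad contains D, F, A; D is the root, so it is a chord tone.

Chord tone (the root of D minor triad).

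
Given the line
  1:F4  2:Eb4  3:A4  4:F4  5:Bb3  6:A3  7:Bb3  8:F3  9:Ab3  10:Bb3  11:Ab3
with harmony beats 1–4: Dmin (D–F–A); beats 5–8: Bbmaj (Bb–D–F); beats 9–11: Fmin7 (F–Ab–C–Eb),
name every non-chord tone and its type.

The harmony at that moment is D minor triad (D, F, A); Eb4 is not a chord tone.
It is approached by step down from F4 and left by leap up to A4.
Step in, leap out — an escape tone.
The harmony at that moment is Bb major triad (Bb, D, F); A3 is not a chord tone.
It is approached by step down from Bb3 and left by step up to Bb3.
Step away and step back to the same note — a neighbor tone (lower neighbor).
The harmony at that moment is F minor seventh chord (F, Ab, C, Eb); Bb3 is not a chord tone.
It is approached by step up from Ab3 and left by step down to Ab3.
Step away and step back to the same note — a neighbor tone (upper neighbor).

Eb4 (beat 2) — escape tone; A3 (beat 6) — neighbor tone; Bb3 (beat 10) — neighbor tone.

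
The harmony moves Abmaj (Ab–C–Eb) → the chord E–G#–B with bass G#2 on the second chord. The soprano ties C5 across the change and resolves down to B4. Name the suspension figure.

4–3 suspension.

At the second chord the bass is G#2. The suspended C5 lies a fourth above the bass; after resolving down by step to B4, the interval above the bass becomes a third.
Suspension figures are named by those two intervals: 4–3.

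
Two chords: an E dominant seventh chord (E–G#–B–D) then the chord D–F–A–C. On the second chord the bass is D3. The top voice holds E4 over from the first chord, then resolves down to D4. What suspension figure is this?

At the second chord the bass is D3. The suspended E4 lies a ninth above the bass; after resolving down by step to D4, the interval above the bass becomes an octave.
Suspension figures are named by those two intervals: 9–8.

9–8 suspension.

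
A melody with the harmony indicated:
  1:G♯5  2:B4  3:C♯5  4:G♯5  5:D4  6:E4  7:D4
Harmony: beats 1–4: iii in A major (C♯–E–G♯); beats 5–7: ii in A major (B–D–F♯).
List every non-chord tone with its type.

B4 (beat 2) — appoggiatura; E4 (beat 6) — neighbor tone.

The harmony at that moment is C♯ minor triad (C♯, E, G♯); B4 is not a chord tone.
It is approached by leap down from G♯5 and left by step up to C♯5.
Leap in, step out — an appoggiatura.
The harmony at that moment is B minor triad (B, D, F♯); E4 is not a chord tone.
It is approached by step up from D4 and left by step down to D4.
Step away and step back to the same note — a neighbor tone (upper neighbor).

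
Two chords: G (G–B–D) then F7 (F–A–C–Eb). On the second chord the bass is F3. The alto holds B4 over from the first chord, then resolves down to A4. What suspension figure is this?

At the second chord the bass is F3. The suspended B4 lies a fourth above the bass; after resolving down by step to A4, the interval above the bass becomes a third.
Suspension figures are named by those two intervals: 4–3.

4–3 suspension.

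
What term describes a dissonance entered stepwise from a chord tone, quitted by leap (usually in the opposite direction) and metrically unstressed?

Approach: by step. Departure: by leap. Metric position: weak.
Step in, leap out, from a weak position — an escape tone (échappée). (It is the mirror image of the appoggiatura, which leaps in and steps out on a strong beat.)

Escape tone.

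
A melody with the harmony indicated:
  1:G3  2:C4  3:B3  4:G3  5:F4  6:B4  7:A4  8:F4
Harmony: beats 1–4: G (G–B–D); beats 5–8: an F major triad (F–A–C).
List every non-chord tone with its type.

The harmony at that moment is G major triad (G, B, D); C4 is not a chord tone.
It is approached by leap up from G3 and left by step down to B3.
Leap in, step out — an appoggiatura.
The harmony at that moment is F major triad (F, A, C); B4 is not a chord tone.
It is approached by leap up from F4 and left by step down to A4.
Leap in, step out — an appoggiatura.

C4 (beat 2) — appoggiatura; B4 (beat 6) — appoggiatura.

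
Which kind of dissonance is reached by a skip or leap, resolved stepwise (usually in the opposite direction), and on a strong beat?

Approach: by leap. Departure: by step. Metric position: strong.
Leap in, step out, in a metrically strong position — an appoggiatura. (It is the mirror image of the escape tone, which steps in and leaps out from a weak position.)

Appoggiatura.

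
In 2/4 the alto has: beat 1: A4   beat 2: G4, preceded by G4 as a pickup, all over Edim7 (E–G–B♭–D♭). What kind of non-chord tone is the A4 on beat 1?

Upper neighbor tone.

The harmony at that moment is E diminished seventh chord (E, G, B♭, D♭); A4 is not a chord tone.
It is approached by step up from G4 and left by step down to G4.
Step away and step back to the same note — a neighbor tone (upper neighbor).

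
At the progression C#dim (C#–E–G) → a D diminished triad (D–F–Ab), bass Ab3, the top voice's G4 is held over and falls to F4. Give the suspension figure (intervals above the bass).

7–6 suspension.

At the second chord the bass is Ab3. The suspended G4 lies a seventh above the bass; after resolving down by step to F4, the interval above the bass becomes a sixth.
Suspension figures are named by those two intervals: 7–6.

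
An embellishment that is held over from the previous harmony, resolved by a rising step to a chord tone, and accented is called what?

Retardation.

Approach: by preparation — the pitch is first a chord tone, then held (tied or repeated) while the harmony changes under it. Departure: up by step. Metric position: strong.
A prepared dissonance that resolves upward by step — a retardation. (The same figure resolving downward would be a suspension.)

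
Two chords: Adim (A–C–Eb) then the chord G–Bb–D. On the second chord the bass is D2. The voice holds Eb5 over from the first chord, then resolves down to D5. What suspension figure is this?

At the second chord the bass is D2. The suspended Eb5 lies a ninth above the bass; after resolving down by step to D5, the interval above the bass becomes an octave.
Suspension figures are named by those two intervals: 9–8.

9–8 suspension.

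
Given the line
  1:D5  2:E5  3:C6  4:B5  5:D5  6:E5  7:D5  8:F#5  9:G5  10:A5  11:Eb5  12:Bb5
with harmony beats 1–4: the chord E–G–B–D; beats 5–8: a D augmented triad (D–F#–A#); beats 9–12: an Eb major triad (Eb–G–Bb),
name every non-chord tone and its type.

C6 (beat 3) — appoggiatura; E5 (beat 6) — neighbor tone; A5 (beat 10) — escape tone.

The harmony at that moment is E minor seventh chord (E, G, B, D); C6 is not a chord tone.
It is approached by leap up from E5 and left by step down to B5.
Leap in, step out — an appoggiatura.
The harmony at that moment is D augmented triad (D, F#, A#); E5 is not a chord tone.
It is approached by step up from D5 and left by step down to D5.
Step away and step back to the same note — a neighbor tone (upper neighbor).
The harmony at that moment is Eb major triad (Eb, G, Bb); A5 is not a chord tone.
It is approached by step up from G5 and left by leap down to Eb5.
Step in, leap out — an escape tone.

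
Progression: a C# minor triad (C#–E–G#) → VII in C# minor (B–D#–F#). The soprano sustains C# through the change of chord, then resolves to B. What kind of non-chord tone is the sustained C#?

The harmony at that moment is B major triad (B, D#, F#); C# is not a chord tone.
It is held over (the same pitch as the preceding C#) and left by step down to B.
Held over from the previous chord and resolving down by step — a suspension.

C# is a suspension.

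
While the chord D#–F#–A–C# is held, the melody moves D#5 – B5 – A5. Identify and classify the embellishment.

The harmony at that moment is D# half-diminished seventh chord (D#, F#, A, C#); B5 is not a chord tone.
It is approached by leap up from D#5 and left by step down to A5.
Leap in, step out — an appoggiatura.

B5 is an appoggiatura.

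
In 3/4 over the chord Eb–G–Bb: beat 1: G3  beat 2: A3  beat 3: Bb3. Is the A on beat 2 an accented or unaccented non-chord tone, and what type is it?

The harmony at that moment is Eb major triad (Eb, G, Bb); A3 is not a chord tone.
It is approached by step up from G3 and left by step up to Bb3.
Step in, step out in the same direction — a passing tone.
It falls on a weak beat, so it is unaccented.

Unaccented passing tone.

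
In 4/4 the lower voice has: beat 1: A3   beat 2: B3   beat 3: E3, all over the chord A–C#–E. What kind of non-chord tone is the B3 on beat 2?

Escape tone.

The harmony at that moment is A major triad (A, C#, E); B3 is not a chord tone.
It is approached by step up from A3 and left by leap down to E3.
Step in, leap out, on a weak beat — an escape tone.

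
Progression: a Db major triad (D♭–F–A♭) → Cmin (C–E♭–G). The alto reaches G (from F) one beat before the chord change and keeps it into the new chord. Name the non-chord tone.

G is an anticipation.

The harmony at that moment is D♭ major triad (D♭, F, A♭); G is not a chord tone.
It is approached by step up from F and then sustained as the same pitch into the next harmony.
Arriving early and becoming a chord tone when the harmony changes — an anticipation.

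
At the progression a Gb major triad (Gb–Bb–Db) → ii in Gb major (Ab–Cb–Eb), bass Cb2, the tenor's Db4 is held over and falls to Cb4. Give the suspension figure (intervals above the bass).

At the second chord the bass is Cb2. The suspended Db4 lies a ninth above the bass; after resolving down by step to Cb4, the interval above the bass becomes an octave.
Suspension figures are named by those two intervals: 9–8.

9–8 suspension.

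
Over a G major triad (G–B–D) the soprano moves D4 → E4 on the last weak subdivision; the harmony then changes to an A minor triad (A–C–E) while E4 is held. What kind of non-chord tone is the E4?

The harmony at that moment is G major triad (G, B, D); E4 is not a chord tone.
It is approached by step up from D4 and then sustained as the same pitch into the next harmony.
Arriving early and becoming a chord tone when the harmony changes — an anticipation.

E4 is an anticipation.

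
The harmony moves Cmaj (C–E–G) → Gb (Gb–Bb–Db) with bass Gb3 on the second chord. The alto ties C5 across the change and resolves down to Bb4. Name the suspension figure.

At the second chord the bass is Gb3. The suspended C5 lies a fourth above the bass; after resolving down by step to Bb4, the interval above the bass becomes a third.
Suspension figures are named by those two intervals: 4–3.

4–3 suspension.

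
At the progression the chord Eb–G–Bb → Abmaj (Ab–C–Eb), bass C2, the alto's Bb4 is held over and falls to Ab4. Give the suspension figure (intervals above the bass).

7–6 suspension.

At the second chord the bass is C2. The suspended Bb4 lies a seventh above the bass; after resolving down by step to Ab4, the interval above the bass becomes a sixth.
Suspension figures are named by those two intervals: 7–6.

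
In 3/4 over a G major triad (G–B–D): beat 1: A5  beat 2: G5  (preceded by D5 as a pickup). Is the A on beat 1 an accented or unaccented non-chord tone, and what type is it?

Accented appoggiatura.

The harmony at that moment is G major triad (G, B, D); A5 is not a chord tone.
It is approached by leap up from D5 and left by step down to G5.
Leap in, step out — an appoggiatura.
It falls on the downbeat, so it is accented.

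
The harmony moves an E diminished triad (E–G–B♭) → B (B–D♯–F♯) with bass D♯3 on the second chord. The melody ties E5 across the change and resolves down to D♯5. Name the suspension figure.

9–8 suspension.

At the second chord the bass is D♯3. The suspended E5 lies a ninth above the bass; after resolving down by step to D♯5, the interval above the bass becomes an octave.
Suspension figures are named by those two intervals: 9–8.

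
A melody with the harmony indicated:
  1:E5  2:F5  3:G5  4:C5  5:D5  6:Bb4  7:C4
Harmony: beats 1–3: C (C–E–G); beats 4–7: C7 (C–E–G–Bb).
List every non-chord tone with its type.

F5 (beat 2) — passing tone; D5 (beat 5) — escape tone.

The harmony at that moment is C major triad (C, E, G); F5 is not a chord tone.
It is approached by step up from E5 and left by step up to G5.
Step in, step out in the same direction — a passing tone.
The harmony at that moment is C dominant seventh chord (C, E, G, Bb); D5 is not a chord tone.
It is approached by step up from C5 and left by leap down to Bb4.
Step in, leap out — an escape tone.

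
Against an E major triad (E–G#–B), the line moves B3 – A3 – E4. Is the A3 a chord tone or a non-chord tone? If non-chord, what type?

The harmony at that moment is E major triad (E, G#, B); A3 is not a chord tone.
It is approached by step down from B3 and left by leap up to E4.
Step in, leap out — an escape tone.

Non-chord tone — an escape tone.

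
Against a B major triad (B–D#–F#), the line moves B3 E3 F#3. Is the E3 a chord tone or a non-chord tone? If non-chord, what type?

The harmony at that moment is B major triad (B, D#, F#); E3 is not a chord tone.
It is approached by leap down from B3 and left by step up to F#3.
Leap in, step out — an appoggiatura.

Non-chord tone — an appoggiatura.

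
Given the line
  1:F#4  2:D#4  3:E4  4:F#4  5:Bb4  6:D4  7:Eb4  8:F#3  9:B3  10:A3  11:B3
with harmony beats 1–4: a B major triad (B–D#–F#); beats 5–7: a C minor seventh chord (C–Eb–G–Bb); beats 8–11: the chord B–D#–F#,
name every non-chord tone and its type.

The harmony at that moment is B major triad (B, D#, F#); E4 is not a chord tone.
It is approached by step up from D#4 and left by step up to F#4.
Step in, step out in the same direction — a passing tone.
The harmony at that moment is C minor seventh chord (C, Eb, G, Bb); D4 is not a chord tone.
It is approached by leap down from Bb4 and left by step up to Eb4.
Leap in, step out — an appoggiatura.
The harmony at that moment is B major triad (B, D#, F#); A3 is not a chord tone.
It is approached by step down from B3 and left by step up to B3.
Step away and step back to the same note — a neighbor tone (lower neighbor).

E4 (beat 3) — passing tone; D4 (beat 6) — appoggiatura; A3 (beat 10) — neighbor tone.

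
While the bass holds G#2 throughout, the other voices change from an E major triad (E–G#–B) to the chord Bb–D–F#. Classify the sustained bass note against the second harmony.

Pedal tone (pedal point).

The harmony at that moment is Bb augmented triad (Bb, D, F#); G#2 is not a chord tone.
It is held over (the same pitch as the preceding G#2) and then sustained as the same pitch into the next harmony.
Sustained through a change of harmony — a pedal tone.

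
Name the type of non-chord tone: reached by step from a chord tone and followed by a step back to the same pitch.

Neighbor tone.

Approach: by step. Departure: by step in the opposite direction, back to the starting pitch.
Stepwise on both sides but reversing to return to the same chord tone — a neighbor tone. (Had it continued onward in the same direction it would be a passing tone instead.)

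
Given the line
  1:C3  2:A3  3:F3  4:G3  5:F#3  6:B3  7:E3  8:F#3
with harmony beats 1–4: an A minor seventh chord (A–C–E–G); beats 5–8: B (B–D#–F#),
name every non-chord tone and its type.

The harmony at that moment is A minor seventh chord (A, C, E, G); F3 is not a chord tone.
It is approached by leap down from A3 and left by step up to G3.
Leap in, step out — an appoggiatura.
The harmony at that moment is B major triad (B, D#, F#); E3 is not a chord tone.
It is approached by leap down from B3 and left by step up to F#3.
Leap in, step out — an appoggiatura.

F3 (beat 3) — appoggiatura; E3 (beat 7) — appoggiatura.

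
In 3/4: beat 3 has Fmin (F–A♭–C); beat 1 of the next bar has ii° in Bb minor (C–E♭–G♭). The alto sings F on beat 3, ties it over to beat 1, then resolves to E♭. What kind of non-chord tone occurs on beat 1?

Suspension.

The harmony at that moment is C diminished triad (C, E♭, G♭); F is not a chord tone.
It is held over (the same pitch as the preceding F) and left by step down to E♭.
Held over from the previous chord and resolving down by step — a suspension.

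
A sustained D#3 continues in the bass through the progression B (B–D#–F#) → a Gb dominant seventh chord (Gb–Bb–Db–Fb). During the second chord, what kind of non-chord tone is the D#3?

Pedal tone (pedal point).

The harmony at that moment is Gb dominant seventh chord (Gb, Bb, Db, Fb); D#3 is not a chord tone.
It is held over (the same pitch as the preceding D#3) and then sustained as the same pitch into the next harmony.
Sustained through a change of harmony — a pedal tone.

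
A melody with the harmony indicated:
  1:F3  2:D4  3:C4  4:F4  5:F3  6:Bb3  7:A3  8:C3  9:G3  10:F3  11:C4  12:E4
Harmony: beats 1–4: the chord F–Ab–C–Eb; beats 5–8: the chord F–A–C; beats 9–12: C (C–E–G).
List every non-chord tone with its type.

The harmony at that moment is F minor seventh chord (F, Ab, C, Eb); D4 is not a chord tone.
It is approached by leap up from F3 and left by step down to C4.
Leap in, step out — an appoggiatura.
The harmony at that moment is F major triad (F, A, C); Bb3 is not a chord tone.
It is approached by leap up from F3 and left by step down to A3.
Leap in, step out — an appoggiatura.
The harmony at that moment is C major triad (C, E, G); F3 is not a chord tone.
It is approached by step down from G3 and left by leap up to C4.
Step in, leap out — an escape tone.

D4 (beat 2) — appoggiatura; Bb3 (beat 6) — appoggiatura; F3 (beat 10) — escape tone.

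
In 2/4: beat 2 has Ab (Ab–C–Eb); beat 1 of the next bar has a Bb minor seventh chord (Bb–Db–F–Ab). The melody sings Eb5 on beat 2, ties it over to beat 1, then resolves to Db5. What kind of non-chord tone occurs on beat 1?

Suspension.

The harmony at that moment is Bb minor seventh chord (Bb, Db, F, Ab); Eb5 is not a chord tone.
It is held over (the same pitch as the preceding Eb5) and left by step down to Db5.
Held over from the previous chord and resolving down by step — a suspension.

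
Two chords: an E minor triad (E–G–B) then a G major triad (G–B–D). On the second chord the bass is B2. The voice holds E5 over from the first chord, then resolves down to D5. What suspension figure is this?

4–3 suspension.

At the second chord the bass is B2. The suspended E5 lies a fourth above the bass; after resolving down by step to D5, the interval above the bass becomes a third.
Suspension figures are named by those two intervals: 4–3.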